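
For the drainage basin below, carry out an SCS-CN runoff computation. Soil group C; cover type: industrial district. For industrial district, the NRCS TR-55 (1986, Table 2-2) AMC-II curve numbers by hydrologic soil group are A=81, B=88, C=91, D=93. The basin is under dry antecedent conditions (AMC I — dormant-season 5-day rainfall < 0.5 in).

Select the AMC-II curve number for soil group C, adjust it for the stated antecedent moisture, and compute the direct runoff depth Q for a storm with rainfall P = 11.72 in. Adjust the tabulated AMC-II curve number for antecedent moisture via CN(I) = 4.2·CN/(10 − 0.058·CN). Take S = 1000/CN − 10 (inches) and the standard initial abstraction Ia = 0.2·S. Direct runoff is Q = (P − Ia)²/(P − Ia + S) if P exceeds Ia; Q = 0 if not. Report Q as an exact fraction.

Q = 32091497881/3450007925 in ≈ 9.302 in

NRCS table: industrial district, soil group C → CN(II) = 91
Adjust CN=91 to AMC I: 4.2·91/(10 − 0.058·91) → (1911/5) ÷ (2361/500) = 63700/787 ≈ 80.940
Max retention: S = 1000/(63700/787) − 10 = 1500/637 in (≈ 2.355 in)
Ia = 0.2S: 0.2·2.355 = 0.471 in (exactly 300/637)
Excess rainfall: 11.720 − 0.471 = 11.249 in; P > Ia so Q > 0
Q = (179141/15925)²/((179141/15925) + 1500/637) = (32091497881/253605625)/(216641/15925) = 32091497881/3450007925 in ≈ 9.302 in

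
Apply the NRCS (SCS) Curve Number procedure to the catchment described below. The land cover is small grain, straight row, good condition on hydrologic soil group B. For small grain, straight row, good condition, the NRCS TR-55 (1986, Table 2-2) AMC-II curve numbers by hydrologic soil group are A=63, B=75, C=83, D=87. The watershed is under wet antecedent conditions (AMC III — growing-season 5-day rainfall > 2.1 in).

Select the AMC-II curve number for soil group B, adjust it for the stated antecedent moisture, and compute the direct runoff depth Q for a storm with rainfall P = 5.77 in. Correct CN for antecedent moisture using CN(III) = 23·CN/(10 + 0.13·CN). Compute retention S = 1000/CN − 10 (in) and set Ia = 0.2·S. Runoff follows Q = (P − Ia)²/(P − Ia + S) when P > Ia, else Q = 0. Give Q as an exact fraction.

NRCS table: small grain, straight row, good condition, soil group B → CN(II) = 75
CN(III) from CN(II)=75: (23·75)/(10 + 0.13·75) = 6900/79 ≈ 87.342
S = 1000/(6900/79) − 10 = 100/69 in ≈ 1.449 in
Ia = 0.2·(100/69) = 20/69 in ≈ 0.290 in
P − Ia = 5.770 − 0.290 = 37813/6900 ≈ 5.480 in (> 0, runoff occurs)
Q = (37813/6900)²/((37813/6900) + 100/69) = (1429822969/47610000)/(47813/6900) = 1429822969/329909700 in ≈ 4.334 in

Q = 1429822969/329909700 in ≈ 4.334 in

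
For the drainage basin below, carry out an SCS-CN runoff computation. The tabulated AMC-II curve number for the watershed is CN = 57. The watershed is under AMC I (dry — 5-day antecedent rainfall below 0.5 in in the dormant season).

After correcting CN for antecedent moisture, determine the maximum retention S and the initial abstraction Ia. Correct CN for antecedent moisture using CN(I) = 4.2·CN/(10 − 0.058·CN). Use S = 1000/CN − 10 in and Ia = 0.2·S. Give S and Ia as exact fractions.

Adjust CN=57 to AMC I: 4.2·57/(10 − 0.058·57) → (1197/5) ÷ (3347/500) = 119700/3347 ≈ 35.763
Max retention: S = 1000/(119700/3347) − 10 = 21500/1197 in (≈ 17.962 in)
Initial abstraction Ia = S/5 = (21500/1197)/5 = 4300/1197 ≈ 3.592 in

S = 21500/1197 in ≈ 17.962 in; Ia = 4300/1197 in ≈ 3.592 in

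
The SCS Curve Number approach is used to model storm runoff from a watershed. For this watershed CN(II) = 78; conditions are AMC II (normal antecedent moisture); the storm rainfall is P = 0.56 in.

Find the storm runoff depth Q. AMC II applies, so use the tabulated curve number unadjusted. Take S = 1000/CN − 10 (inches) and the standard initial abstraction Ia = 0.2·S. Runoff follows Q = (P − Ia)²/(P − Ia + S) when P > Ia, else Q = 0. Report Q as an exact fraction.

Q = 0 in ≈ 0.000 in

CN(II) = 78; AMC II needs no correction.
S = 1000/78 − 10 = 110/39 in ≈ 2.821 in
Initial abstraction Ia = S/5 = (110/39)/5 = 22/39 ≈ 0.564 in
P = 0.560 ≤ Ia = 0.564 in: entire storm abstracted, Q = 0.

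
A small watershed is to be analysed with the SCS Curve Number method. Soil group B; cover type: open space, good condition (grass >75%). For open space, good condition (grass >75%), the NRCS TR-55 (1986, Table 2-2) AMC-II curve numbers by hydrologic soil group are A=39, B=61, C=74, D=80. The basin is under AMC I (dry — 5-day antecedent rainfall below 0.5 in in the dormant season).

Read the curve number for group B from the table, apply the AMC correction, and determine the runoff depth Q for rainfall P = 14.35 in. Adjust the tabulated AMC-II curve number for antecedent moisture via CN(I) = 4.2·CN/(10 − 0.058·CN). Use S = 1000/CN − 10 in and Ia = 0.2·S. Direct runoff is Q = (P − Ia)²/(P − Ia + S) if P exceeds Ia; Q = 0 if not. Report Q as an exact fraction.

NRCS table: open space, good condition (grass >75%), soil group B → CN(II) = 61
Dry (AMC I): CN(I) = 4.2·61/(10 − 0.058·61) = (1281/5)/(3231/500) = 42700/1077 ≈ 39.647
S = 1000/(42700/1077) − 10 = 6500/427 in ≈ 15.222 in
Ia = 0.2·(6500/427) = 1300/427 in ≈ 3.044 in
P − Ia = 14.350 − 3.044 = 96549/8540 ≈ 11.306 in (> 0, runoff occurs)
Runoff Q = (P−Ia)²/(P−Ia+S) = (11.306)²/(11.306+15.222) = 9321709401/1934728460 ≈ 4.818 in

Q = 9321709401/1934728460 in ≈ 4.818 in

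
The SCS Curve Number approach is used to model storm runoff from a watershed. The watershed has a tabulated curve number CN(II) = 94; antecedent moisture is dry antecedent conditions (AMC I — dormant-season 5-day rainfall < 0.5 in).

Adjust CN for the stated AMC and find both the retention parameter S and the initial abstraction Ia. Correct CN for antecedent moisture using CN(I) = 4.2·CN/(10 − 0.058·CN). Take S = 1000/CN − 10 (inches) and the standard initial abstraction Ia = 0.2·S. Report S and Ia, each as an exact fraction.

S = 500/329 in ≈ 1.520 in; Ia = 100/329 in ≈ 0.304 in

Dry (AMC I): CN(I) = 4.2·94/(10 − 0.058·94) = (1974/5)/(1137/250) = 32900/379 ≈ 86.807
S = 1000/(32900/379) − 10 = 500/329 in ≈ 1.520 in
Initial abstraction Ia = S/5 = (500/329)/5 = 100/329 ≈ 0.304 in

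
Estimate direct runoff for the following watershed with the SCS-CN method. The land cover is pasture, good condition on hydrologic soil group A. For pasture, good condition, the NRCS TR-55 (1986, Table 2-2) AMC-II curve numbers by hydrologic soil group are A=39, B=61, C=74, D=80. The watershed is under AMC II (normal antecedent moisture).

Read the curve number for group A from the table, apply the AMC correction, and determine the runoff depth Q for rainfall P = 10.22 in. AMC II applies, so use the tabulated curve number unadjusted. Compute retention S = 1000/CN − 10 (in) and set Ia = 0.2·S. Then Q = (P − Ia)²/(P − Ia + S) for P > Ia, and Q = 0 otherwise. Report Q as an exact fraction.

NRCS table: pasture, good condition, soil group A → CN(II) = 39
CN(II) = 39; AMC II needs no correction.
Retention S: 1000/CN − 10 with CN=39.000 → S = 610/39 ≈ 15.641 in
Ia = 0.2S: 0.2·15.641 = 3.128 in (exactly 122/39)
Since P=10.220 > Ia=3.128: effective rainfall P−Ia = 13829/1950 in
Q: (13829/1950)² ÷ (44329/1950) = 191241241/86441550 in (≈ 2.212 in)

Q = 191241241/86441550 in ≈ 2.212 in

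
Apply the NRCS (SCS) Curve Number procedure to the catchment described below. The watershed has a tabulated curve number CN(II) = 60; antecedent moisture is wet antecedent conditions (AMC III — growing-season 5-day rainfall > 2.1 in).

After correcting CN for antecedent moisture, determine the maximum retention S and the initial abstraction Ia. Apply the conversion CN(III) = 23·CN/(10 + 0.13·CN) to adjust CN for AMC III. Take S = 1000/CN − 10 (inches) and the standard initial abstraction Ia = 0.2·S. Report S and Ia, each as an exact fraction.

CN(III) from CN(II)=60: (23·60)/(10 + 0.13·60) = 6900/89 ≈ 77.528
Retention S: 1000/CN − 10 with CN=77.528 → S = 200/69 ≈ 2.899 in
Ia = 0.2·(200/69) = 40/69 in ≈ 0.580 in

S = 200/69 in ≈ 2.899 in; Ia = 40/69 in ≈ 0.580 in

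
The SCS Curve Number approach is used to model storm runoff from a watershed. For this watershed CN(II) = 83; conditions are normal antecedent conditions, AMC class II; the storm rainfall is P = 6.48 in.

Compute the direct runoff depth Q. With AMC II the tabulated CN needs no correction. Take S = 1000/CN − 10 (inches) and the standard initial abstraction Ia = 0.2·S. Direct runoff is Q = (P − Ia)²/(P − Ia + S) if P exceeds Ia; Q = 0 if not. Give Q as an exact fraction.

Average conditions: CN = 83 (no AMC adjustment).
Retention S: 1000/CN − 10 with CN=83.000 → S = 170/83 ≈ 2.048 in
Initial abstraction Ia = S/5 = (170/83)/5 = 34/83 ≈ 0.410 in
Excess rainfall: 6.480 − 0.410 = 6.070 in; P > Ia so Q > 0
Q: (12596/2075)² ÷ (16846/2075) = 79329608/17477725 in (≈ 4.539 in)

Q = 79329608/17477725 in ≈ 4.539 in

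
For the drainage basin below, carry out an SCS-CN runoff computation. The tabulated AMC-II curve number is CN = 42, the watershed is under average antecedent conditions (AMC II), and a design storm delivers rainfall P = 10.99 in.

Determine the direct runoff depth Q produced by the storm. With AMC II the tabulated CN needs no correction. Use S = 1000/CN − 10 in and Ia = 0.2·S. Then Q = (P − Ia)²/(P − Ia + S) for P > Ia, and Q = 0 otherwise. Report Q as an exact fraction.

Q = 298563841/97185900 in ≈ 3.072 in

AMC II — tabulated CN = 42 applies directly.
S = 1000/42 − 10 = 290/21 in ≈ 13.810 in
Ia = 0.2·(290/21) = 58/21 in ≈ 2.762 in
Since P=10.990 > Ia=2.762: effective rainfall P−Ia = 17279/2100 in
Q = (17279/2100)²/((17279/2100) + 290/21) = (298563841/4410000)/(46279/2100) = 298563841/97185900 in ≈ 3.072 in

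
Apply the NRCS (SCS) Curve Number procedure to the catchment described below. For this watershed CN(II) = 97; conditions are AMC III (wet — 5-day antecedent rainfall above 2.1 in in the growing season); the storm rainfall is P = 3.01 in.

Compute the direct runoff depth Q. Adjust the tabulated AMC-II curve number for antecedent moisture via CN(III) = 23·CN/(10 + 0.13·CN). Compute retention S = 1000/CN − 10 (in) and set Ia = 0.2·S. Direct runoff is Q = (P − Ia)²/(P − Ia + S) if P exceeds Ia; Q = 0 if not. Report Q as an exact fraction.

Q = 442931511961/155172966100 in ≈ 2.854 in

CN(III) from CN(II)=97: (23·97)/(10 + 0.13·97) = 223100/2261 ≈ 98.673
Max retention: S = 1000/(223100/2261) − 10 = 300/2231 in (≈ 0.134 in)
Ia = 0.2·(300/2231) = 60/2231 in ≈ 0.027 in
Since P=3.010 > Ia=0.027: effective rainfall P−Ia = 665531/223100 in
Runoff Q = (P−Ia)²/(P−Ia+S) = (2.983)²/(2.983+0.134) = 442931511961/155172966100 ≈ 2.854 in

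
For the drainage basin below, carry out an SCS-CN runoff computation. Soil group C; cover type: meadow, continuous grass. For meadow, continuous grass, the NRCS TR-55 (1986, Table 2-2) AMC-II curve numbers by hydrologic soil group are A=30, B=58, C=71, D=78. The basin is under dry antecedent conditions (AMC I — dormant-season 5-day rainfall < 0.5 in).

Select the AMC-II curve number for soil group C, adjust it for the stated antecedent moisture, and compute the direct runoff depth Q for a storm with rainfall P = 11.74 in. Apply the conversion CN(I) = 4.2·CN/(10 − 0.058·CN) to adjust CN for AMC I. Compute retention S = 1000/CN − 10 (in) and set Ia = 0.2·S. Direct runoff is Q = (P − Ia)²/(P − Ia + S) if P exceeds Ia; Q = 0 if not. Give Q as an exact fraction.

NRCS table: meadow, continuous grass, soil group C → CN(II) = 71
Dry (AMC I): CN(I) = 4.2·71/(10 − 0.058·71) = (1491/5)/(2941/500) = 149100/2941 ≈ 50.697
Max retention: S = 1000/(149100/2941) − 10 = 14500/1491 in (≈ 9.725 in)
Ia = 0.2S: 0.2·9.725 = 1.945 in (exactly 2900/1491)
Excess rainfall: 11.740 − 1.945 = 9.795 in; P > Ia so Q > 0
Q: (730217/74550)² ÷ (1455217/74550) = 533216867089/108486427350 in (≈ 4.915 in)

Q = 533216867089/108486427350 in ≈ 4.915 in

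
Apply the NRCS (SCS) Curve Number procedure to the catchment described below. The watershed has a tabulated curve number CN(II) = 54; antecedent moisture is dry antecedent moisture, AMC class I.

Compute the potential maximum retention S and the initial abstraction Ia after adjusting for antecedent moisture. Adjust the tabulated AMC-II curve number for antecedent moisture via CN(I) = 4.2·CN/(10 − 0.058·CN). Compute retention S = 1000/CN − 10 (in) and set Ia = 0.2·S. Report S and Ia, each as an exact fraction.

S = 11500/567 in ≈ 20.282 in; Ia = 2300/567 in ≈ 4.056 in

Adjust CN=54 to AMC I: 4.2·54/(10 − 0.058·54) → (1134/5) ÷ (1717/250) = 56700/1717 ≈ 33.023
Max retention: S = 1000/(56700/1717) − 10 = 11500/567 in (≈ 20.282 in)
Initial abstraction Ia = S/5 = (11500/567)/5 = 2300/567 ≈ 4.056 in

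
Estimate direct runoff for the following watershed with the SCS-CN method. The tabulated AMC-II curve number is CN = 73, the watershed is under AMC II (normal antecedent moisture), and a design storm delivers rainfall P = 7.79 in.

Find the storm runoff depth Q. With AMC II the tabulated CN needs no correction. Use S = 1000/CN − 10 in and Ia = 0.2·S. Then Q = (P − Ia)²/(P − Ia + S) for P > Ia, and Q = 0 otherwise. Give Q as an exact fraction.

AMC II — tabulated CN = 73 applies directly.
Retention S: 1000/CN − 10 with CN=73.000 → S = 270/73 ≈ 3.699 in
Initial abstraction Ia = S/5 = (270/73)/5 = 54/73 ≈ 0.740 in
Since P=7.790 > Ia=0.740: effective rainfall P−Ia = 51467/7300 in
Runoff Q = (P−Ia)²/(P−Ia+S) = (7.050)²/(7.050+3.699) = 2648852089/572809100 ≈ 4.624 in

Q = 2648852089/572809100 in ≈ 4.624 in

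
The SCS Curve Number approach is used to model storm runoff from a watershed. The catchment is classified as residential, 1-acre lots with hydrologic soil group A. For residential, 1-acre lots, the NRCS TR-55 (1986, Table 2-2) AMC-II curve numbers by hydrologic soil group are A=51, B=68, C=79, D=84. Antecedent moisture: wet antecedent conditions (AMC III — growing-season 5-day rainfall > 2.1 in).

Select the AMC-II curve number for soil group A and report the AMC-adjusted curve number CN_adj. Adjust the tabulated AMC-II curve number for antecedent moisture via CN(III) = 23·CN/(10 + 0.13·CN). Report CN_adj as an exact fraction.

NRCS table: residential, 1-acre lots, soil group A → CN(II) = 51
Wet (AMC III): CN(III) = 23·51/(10 + 0.13·51) = 1173/(1663/100) = 117300/1663 ≈ 70.535

CN_adj = 117300/1663 ≈ 70.535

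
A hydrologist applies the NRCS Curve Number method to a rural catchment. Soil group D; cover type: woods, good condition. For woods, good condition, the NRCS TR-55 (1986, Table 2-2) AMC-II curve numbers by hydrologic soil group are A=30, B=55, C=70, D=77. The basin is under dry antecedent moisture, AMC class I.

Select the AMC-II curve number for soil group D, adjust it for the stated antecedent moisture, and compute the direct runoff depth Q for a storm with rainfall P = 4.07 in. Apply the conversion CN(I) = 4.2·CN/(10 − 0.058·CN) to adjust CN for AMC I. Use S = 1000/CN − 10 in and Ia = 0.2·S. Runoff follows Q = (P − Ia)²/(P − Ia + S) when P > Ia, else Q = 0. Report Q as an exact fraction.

NRCS table: woods, good condition, soil group D → CN(II) = 77
Adjust CN=77 to AMC I: 4.2·77/(10 − 0.058·77) → (1617/5) ÷ (2767/500) = 161700/2767 ≈ 58.439
Retention S: 1000/CN − 10 with CN=58.439 → S = 11500/1617 ≈ 7.112 in
Initial abstraction Ia = S/5 = (11500/1617)/5 = 2300/1617 ≈ 1.422 in
Since P=4.070 > Ia=1.422: effective rainfall P−Ia = 428119/161700 in
Q: (428119/161700)² ÷ (1578119/161700) = 183285878161/255181842300 in (≈ 0.718 in)

Q = 183285878161/255181842300 in ≈ 0.718 in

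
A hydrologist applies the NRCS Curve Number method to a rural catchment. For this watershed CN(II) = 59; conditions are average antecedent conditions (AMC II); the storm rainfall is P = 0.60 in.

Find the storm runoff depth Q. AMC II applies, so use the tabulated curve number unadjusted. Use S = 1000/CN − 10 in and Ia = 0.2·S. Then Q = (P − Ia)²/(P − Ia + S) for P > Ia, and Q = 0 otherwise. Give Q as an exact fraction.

Q = 0 in ≈ 0.000 in

CN(II) = 59; AMC II needs no correction.
Max retention: S = 1000/59 − 10 = 410/59 in (≈ 6.949 in)
Initial abstraction Ia = S/5 = (410/59)/5 = 82/59 ≈ 1.390 in
P = 0.600 ≤ Ia = 1.390 in: entire storm abstracted, Q = 0.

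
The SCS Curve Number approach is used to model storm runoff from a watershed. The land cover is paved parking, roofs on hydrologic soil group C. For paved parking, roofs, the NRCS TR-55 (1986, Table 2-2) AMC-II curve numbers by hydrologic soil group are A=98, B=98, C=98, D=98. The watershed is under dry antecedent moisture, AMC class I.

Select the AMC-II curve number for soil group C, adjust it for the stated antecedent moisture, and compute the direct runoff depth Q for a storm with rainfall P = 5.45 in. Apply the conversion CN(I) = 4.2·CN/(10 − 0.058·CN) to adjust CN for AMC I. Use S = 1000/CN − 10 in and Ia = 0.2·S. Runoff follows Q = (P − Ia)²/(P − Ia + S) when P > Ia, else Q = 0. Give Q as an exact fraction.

Q = 12135445921/2472913380 in ≈ 4.907 in

NRCS table: paved parking, roofs, soil group C → CN(II) = 98
Adjust CN=98 to AMC I: 4.2·98/(10 − 0.058·98) → (2058/5) ÷ (1079/250) = 102900/1079 ≈ 95.366
Max retention: S = 1000/(102900/1079) − 10 = 500/1029 in (≈ 0.486 in)
Initial abstraction Ia = S/5 = (500/1029)/5 = 100/1029 ≈ 0.097 in
P − Ia = 5.450 − 0.097 = 110161/20580 ≈ 5.353 in (> 0, runoff occurs)
Q: (110161/20580)² ÷ (120161/20580) = 12135445921/2472913380 in (≈ 4.907 in)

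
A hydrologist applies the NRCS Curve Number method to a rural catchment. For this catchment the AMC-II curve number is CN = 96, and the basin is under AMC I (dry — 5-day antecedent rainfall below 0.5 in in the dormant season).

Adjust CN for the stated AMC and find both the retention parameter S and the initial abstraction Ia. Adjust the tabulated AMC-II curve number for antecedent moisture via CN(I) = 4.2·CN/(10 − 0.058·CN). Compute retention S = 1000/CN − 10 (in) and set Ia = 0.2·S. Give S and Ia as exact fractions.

S = 125/126 in ≈ 0.992 in; Ia = 25/126 in ≈ 0.198 in

Dry (AMC I): CN(I) = 4.2·96/(10 − 0.058·96) = (2016/5)/(554/125) = 25200/277 ≈ 90.975
Max retention: S = 1000/(25200/277) − 10 = 125/126 in (≈ 0.992 in)
Ia = 0.2S: 0.2·0.992 = 0.198 in (exactly 25/126)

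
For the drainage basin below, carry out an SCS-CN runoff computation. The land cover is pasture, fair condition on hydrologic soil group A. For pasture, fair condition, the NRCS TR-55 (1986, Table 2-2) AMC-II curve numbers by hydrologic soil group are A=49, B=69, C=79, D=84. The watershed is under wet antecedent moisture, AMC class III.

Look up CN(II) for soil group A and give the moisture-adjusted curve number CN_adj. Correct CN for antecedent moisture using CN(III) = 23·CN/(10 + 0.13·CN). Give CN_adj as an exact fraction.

CN_adj = 112700/1637 ≈ 68.845

NRCS table: pasture, fair condition, soil group A → CN(II) = 49
Adjust CN=49 to AMC III: 23·49/(10 + 0.13·49) → 1127 ÷ (1637/100) = 112700/1637 ≈ 68.845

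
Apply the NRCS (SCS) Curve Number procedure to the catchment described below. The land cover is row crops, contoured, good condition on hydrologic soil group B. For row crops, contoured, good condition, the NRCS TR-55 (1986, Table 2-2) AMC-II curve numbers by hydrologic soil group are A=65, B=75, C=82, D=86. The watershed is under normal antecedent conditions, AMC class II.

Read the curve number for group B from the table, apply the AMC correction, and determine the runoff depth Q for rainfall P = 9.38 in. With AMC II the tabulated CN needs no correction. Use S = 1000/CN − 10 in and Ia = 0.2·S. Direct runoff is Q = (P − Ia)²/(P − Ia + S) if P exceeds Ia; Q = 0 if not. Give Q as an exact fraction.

Q = 1708249/271050 in ≈ 6.302 in

NRCS table: row crops, contoured, good condition, soil group B → CN(II) = 75
AMC II — tabulated CN = 75 applies directly.
Max retention: S = 1000/75 − 10 = 10/3 in (≈ 3.333 in)
Ia = 0.2·(10/3) = 2/3 in ≈ 0.667 in
Since P=9.380 > Ia=0.667: effective rainfall P−Ia = 1307/150 in
Q: (1307/150)² ÷ (1807/150) = 1708249/271050 in (≈ 6.302 in)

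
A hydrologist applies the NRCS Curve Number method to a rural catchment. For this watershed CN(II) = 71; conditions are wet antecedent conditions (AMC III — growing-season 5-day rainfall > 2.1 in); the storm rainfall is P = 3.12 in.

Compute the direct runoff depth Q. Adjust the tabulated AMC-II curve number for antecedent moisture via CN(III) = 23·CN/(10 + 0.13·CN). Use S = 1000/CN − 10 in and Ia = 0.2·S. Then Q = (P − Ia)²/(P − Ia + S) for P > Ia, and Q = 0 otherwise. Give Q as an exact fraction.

Q = 6370269938/3783946775 in ≈ 1.683 in

Adjust CN=71 to AMC III: 23·71/(10 + 0.13·71) → 1633 ÷ (1923/100) = 163300/1923 ≈ 84.919
S = 1000/(163300/1923) − 10 = 2900/1633 in ≈ 1.776 in
Ia = 0.2·(2900/1633) = 580/1633 in ≈ 0.355 in
P − Ia = 3.120 − 0.355 = 112874/40825 ≈ 2.765 in (> 0, runoff occurs)
Q = (112874/40825)²/((112874/40825) + 2900/1633) = (12740539876/1666680625)/(185374/40825) = 6370269938/3783946775 in ≈ 1.683 in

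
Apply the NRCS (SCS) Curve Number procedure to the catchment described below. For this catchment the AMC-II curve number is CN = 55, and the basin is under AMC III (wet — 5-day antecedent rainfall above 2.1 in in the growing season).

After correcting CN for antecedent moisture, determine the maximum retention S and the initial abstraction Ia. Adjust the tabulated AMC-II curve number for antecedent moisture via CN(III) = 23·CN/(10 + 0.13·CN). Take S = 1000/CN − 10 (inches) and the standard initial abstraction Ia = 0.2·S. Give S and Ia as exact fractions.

Adjust CN=55 to AMC III: 23·55/(10 + 0.13·55) → 1265 ÷ (343/20) = 25300/343 ≈ 73.761
Retention S: 1000/CN − 10 with CN=73.761 → S = 900/253 ≈ 3.557 in
Initial abstraction Ia = S/5 = (900/253)/5 = 180/253 ≈ 0.711 in

S = 900/253 in ≈ 3.557 in; Ia = 180/253 in ≈ 0.711 in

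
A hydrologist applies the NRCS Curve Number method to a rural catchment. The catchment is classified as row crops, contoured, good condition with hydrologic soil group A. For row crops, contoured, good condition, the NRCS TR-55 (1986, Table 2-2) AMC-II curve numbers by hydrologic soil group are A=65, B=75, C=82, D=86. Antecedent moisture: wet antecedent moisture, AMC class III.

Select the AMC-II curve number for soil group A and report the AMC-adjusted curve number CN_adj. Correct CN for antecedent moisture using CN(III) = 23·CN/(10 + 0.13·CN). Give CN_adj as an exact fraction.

NRCS table: row crops, contoured, good condition, soil group A → CN(II) = 65
Wet (AMC III): CN(III) = 23·65/(10 + 0.13·65) = 1495/(369/20) = 29900/369 ≈ 81.030

CN_adj = 29900/369 ≈ 81.030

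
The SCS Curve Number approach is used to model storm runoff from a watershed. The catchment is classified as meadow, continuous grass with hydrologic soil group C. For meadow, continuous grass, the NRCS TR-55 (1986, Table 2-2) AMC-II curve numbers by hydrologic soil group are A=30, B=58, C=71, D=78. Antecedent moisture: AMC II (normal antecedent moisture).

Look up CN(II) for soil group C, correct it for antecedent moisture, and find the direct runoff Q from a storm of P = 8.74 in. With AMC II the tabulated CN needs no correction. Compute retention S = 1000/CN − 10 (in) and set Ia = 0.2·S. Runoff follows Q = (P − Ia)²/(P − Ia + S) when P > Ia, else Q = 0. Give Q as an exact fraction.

NRCS table: meadow, continuous grass, soil group C → CN(II) = 71
AMC II — tabulated CN = 71 applies directly.
Retention S: 1000/CN − 10 with CN=71.000 → S = 290/71 ≈ 4.085 in
Initial abstraction Ia = S/5 = (290/71)/5 = 58/71 ≈ 0.817 in
Excess rainfall: 8.740 − 0.817 = 7.923 in; P > Ia so Q > 0
Q = (28127/3550)²/((28127/3550) + 290/71) = (791128129/12602500)/(42627/3550) = 791128129/151325850 in ≈ 5.228 in

Q = 791128129/151325850 in ≈ 5.228 in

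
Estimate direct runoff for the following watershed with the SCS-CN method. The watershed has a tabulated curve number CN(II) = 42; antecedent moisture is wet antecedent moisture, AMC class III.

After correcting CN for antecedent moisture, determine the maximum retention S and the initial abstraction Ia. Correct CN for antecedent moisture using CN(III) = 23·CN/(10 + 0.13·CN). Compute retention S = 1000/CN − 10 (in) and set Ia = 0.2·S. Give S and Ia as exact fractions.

Wet (AMC III): CN(III) = 23·42/(10 + 0.13·42) = 966/(773/50) = 48300/773 ≈ 62.484
S = 1000/(48300/773) − 10 = 2900/483 in ≈ 6.004 in
Ia = 0.2S: 0.2·6.004 = 1.201 in (exactly 580/483)

S = 2900/483 in ≈ 6.004 in; Ia = 580/483 in ≈ 1.201 in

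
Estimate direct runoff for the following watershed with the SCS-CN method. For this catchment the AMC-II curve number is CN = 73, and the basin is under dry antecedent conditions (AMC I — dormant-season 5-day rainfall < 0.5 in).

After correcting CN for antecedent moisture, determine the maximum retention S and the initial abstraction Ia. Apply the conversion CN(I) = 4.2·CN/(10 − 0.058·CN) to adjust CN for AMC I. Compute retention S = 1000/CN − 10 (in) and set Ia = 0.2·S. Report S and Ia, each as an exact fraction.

Dry (AMC I): CN(I) = 4.2·73/(10 − 0.058·73) = (1533/5)/(2883/500) = 51100/961 ≈ 53.174
Retention S: 1000/CN − 10 with CN=53.174 → S = 4500/511 ≈ 8.806 in
Initial abstraction Ia = S/5 = (4500/511)/5 = 900/511 ≈ 1.761 in

S = 4500/511 in ≈ 8.806 in; Ia = 900/511 in ≈ 1.761 in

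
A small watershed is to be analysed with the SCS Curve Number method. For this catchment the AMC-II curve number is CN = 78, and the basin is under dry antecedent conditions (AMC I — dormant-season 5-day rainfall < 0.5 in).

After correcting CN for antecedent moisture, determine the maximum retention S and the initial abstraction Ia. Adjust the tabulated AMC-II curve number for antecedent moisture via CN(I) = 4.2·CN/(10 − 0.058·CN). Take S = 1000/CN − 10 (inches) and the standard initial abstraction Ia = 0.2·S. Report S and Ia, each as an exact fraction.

Adjust CN=78 to AMC I: 4.2·78/(10 − 0.058·78) → (1638/5) ÷ (1369/250) = 81900/1369 ≈ 59.825
S = 1000/(81900/1369) − 10 = 5500/819 in ≈ 6.716 in
Initial abstraction Ia = S/5 = (5500/819)/5 = 1100/819 ≈ 1.343 in

S = 5500/819 in ≈ 6.716 in; Ia = 1100/819 in ≈ 1.343 in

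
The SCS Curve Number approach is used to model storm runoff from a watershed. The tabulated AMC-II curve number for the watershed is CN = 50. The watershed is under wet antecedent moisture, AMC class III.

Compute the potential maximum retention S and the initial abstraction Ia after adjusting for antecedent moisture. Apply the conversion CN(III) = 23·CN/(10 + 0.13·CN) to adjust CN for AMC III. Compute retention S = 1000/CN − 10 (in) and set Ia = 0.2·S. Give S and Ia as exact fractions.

Adjust CN=50 to AMC III: 23·50/(10 + 0.13·50) → 1150 ÷ (33/2) = 2300/33 ≈ 69.697
S = 1000/(2300/33) − 10 = 100/23 in ≈ 4.348 in
Initial abstraction Ia = S/5 = (100/23)/5 = 20/23 ≈ 0.870 in

S = 100/23 in ≈ 4.348 in; Ia = 20/23 in ≈ 0.870 in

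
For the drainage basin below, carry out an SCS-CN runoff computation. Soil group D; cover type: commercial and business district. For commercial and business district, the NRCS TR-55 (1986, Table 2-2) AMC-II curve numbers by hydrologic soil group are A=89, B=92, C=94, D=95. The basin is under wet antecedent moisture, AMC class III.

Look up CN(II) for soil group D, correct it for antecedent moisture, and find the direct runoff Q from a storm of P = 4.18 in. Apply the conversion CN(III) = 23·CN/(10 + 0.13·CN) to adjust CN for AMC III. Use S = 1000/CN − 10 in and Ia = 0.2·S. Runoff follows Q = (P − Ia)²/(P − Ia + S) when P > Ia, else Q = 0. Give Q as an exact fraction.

Q = 8160050889/2083026050 in ≈ 3.917 in

NRCS table: commercial and business district, soil group D → CN(II) = 95
CN(III) from CN(II)=95: (23·95)/(10 + 0.13·95) = 43700/447 ≈ 97.763
Retention S: 1000/CN − 10 with CN=97.763 → S = 100/437 ≈ 0.229 in
Ia = 0.2S: 0.2·0.229 = 0.046 in (exactly 20/437)
P − Ia = 4.180 − 0.046 = 90333/21850 ≈ 4.134 in (> 0, runoff occurs)
Runoff Q = (P−Ia)²/(P−Ia+S) = (4.134)²/(4.134+0.229) = 8160050889/2083026050 ≈ 3.917 in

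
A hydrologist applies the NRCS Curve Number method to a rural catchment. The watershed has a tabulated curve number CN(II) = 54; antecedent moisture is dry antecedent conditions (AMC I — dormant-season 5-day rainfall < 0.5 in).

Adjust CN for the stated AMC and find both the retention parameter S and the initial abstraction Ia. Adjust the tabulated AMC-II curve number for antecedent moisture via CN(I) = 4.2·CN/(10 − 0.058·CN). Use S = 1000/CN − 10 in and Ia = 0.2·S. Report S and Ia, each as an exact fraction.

Adjust CN=54 to AMC I: 4.2·54/(10 − 0.058·54) → (1134/5) ÷ (1717/250) = 56700/1717 ≈ 33.023
Max retention: S = 1000/(56700/1717) − 10 = 11500/567 in (≈ 20.282 in)
Initial abstraction Ia = S/5 = (11500/567)/5 = 2300/567 ≈ 4.056 in

S = 11500/567 in ≈ 20.282 in; Ia = 2300/567 in ≈ 4.056 in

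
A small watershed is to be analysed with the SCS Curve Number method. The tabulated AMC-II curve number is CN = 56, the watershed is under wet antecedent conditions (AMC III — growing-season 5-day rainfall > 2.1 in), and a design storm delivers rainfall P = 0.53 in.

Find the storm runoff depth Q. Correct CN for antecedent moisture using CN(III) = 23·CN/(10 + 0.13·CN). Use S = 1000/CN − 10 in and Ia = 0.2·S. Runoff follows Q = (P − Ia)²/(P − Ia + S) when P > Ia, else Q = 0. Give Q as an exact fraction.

Adjust CN=56 to AMC III: 23·56/(10 + 0.13·56) → 1288 ÷ (432/25) = 4025/54 ≈ 74.537
Max retention: S = 1000/(4025/54) − 10 = 550/161 in (≈ 3.416 in)
Ia = 0.2S: 0.2·3.416 = 0.683 in (exactly 110/161)
P = 0.530 ≤ Ia = 0.683 in: entire storm abstracted, Q = 0.

Q = 0 in ≈ 0.000 in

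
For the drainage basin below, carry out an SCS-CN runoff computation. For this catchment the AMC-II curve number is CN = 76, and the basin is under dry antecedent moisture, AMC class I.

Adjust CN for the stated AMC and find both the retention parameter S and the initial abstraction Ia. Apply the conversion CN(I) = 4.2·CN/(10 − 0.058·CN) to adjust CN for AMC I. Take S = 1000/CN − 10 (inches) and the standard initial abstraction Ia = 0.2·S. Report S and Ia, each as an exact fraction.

CN(I) from CN(II)=76: (4.2·76)/(10 − 0.058·76) = 13300/233 ≈ 57.082
Max retention: S = 1000/(13300/233) − 10 = 1000/133 in (≈ 7.519 in)
Ia = 0.2·(1000/133) = 200/133 in ≈ 1.504 in

S = 1000/133 in ≈ 7.519 in; Ia = 200/133 in ≈ 1.504 in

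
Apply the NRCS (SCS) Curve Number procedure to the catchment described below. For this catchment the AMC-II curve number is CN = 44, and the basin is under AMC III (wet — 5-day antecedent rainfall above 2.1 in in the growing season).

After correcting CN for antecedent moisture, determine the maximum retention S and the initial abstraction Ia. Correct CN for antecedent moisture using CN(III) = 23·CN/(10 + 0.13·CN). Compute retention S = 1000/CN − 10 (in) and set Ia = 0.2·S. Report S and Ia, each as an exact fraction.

Adjust CN=44 to AMC III: 23·44/(10 + 0.13·44) → 1012 ÷ (393/25) = 25300/393 ≈ 64.377
Retention S: 1000/CN − 10 with CN=64.377 → S = 1400/253 ≈ 5.534 in
Initial abstraction Ia = S/5 = (1400/253)/5 = 280/253 ≈ 1.107 in

S = 1400/253 in ≈ 5.534 in; Ia = 280/253 in ≈ 1.107 in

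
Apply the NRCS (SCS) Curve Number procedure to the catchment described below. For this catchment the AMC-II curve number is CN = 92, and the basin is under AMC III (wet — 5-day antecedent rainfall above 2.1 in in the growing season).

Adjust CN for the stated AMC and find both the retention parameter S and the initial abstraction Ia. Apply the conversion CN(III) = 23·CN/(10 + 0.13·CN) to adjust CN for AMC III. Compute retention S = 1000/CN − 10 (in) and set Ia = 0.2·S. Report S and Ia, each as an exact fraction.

Adjust CN=92 to AMC III: 23·92/(10 + 0.13·92) → 2116 ÷ (549/25) = 52900/549 ≈ 96.357
Retention S: 1000/CN − 10 with CN=96.357 → S = 200/529 ≈ 0.378 in
Ia = 0.2·(200/529) = 40/529 in ≈ 0.076 in

S = 200/529 in ≈ 0.378 in; Ia = 40/529 in ≈ 0.076 in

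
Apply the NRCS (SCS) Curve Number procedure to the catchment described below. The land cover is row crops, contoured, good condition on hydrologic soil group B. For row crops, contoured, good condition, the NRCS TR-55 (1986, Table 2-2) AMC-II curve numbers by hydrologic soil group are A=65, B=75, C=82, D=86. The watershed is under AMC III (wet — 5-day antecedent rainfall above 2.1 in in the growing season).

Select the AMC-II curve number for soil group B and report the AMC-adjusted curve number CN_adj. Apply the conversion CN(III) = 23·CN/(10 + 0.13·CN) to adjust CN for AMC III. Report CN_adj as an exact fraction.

NRCS table: row crops, contoured, good condition, soil group B → CN(II) = 75
Adjust CN=75 to AMC III: 23·75/(10 + 0.13·75) → 1725 ÷ (79/4) = 6900/79 ≈ 87.342

CN_adj = 6900/79 ≈ 87.342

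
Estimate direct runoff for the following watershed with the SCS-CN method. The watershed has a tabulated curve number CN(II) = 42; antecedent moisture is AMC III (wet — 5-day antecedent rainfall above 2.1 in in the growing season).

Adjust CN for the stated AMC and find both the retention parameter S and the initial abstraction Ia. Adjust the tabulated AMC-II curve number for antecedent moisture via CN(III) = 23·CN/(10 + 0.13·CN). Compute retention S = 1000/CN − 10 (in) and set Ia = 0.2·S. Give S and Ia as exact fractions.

S = 2900/483 in ≈ 6.004 in; Ia = 580/483 in ≈ 1.201 in

Adjust CN=42 to AMC III: 23·42/(10 + 0.13·42) → 966 ÷ (773/50) = 48300/773 ≈ 62.484
Max retention: S = 1000/(48300/773) − 10 = 2900/483 in (≈ 6.004 in)
Ia = 0.2S: 0.2·6.004 = 1.201 in (exactly 580/483)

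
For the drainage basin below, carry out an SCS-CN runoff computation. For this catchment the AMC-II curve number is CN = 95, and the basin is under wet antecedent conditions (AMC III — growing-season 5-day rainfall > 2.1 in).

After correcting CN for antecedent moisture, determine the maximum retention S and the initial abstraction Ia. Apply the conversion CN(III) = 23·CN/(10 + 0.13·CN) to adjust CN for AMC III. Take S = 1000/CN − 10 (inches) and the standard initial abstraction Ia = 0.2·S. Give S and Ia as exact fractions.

S = 100/437 in ≈ 0.229 in; Ia = 20/437 in ≈ 0.046 in

Wet (AMC III): CN(III) = 23·95/(10 + 0.13·95) = 2185/(447/20) = 43700/447 ≈ 97.763
Max retention: S = 1000/(43700/447) − 10 = 100/437 in (≈ 0.229 in)
Ia = 0.2·(100/437) = 20/437 in ≈ 0.046 in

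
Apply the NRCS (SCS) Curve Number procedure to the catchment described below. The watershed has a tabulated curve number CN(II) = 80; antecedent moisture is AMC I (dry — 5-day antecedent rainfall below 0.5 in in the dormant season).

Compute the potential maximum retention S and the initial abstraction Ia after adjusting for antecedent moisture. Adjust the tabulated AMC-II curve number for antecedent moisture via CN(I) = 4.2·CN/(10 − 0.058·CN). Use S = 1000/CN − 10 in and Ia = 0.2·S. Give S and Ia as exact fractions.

S = 125/21 in ≈ 5.952 in; Ia = 25/21 in ≈ 1.190 in

CN(I) from CN(II)=80: (4.2·80)/(10 − 0.058·80) = 4200/67 ≈ 62.687
Retention S: 1000/CN − 10 with CN=62.687 → S = 125/21 ≈ 5.952 in
Ia = 0.2S: 0.2·5.952 = 1.190 in (exactly 25/21)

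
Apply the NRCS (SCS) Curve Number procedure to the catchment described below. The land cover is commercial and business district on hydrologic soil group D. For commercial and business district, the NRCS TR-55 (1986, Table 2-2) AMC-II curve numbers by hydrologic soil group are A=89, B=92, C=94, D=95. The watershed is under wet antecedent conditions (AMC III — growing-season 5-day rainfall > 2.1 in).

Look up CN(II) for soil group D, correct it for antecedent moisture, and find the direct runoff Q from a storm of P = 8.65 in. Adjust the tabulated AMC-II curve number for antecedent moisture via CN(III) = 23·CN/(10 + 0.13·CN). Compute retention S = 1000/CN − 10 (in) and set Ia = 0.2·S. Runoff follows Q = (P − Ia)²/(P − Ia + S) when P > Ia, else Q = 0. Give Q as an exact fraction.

Q = 5655190401/674736740 in ≈ 8.381 in

NRCS table: commercial and business district, soil group D → CN(II) = 95
Adjust CN=95 to AMC III: 23·95/(10 + 0.13·95) → 2185 ÷ (447/20) = 43700/447 ≈ 97.763
Retention S: 1000/CN − 10 with CN=97.763 → S = 100/437 ≈ 0.229 in
Initial abstraction Ia = S/5 = (100/437)/5 = 20/437 ≈ 0.046 in
Since P=8.650 > Ia=0.046: effective rainfall P−Ia = 75201/8740 in
Runoff Q = (P−Ia)²/(P−Ia+S) = (8.604)²/(8.604+0.229) = 5655190401/674736740 ≈ 8.381 in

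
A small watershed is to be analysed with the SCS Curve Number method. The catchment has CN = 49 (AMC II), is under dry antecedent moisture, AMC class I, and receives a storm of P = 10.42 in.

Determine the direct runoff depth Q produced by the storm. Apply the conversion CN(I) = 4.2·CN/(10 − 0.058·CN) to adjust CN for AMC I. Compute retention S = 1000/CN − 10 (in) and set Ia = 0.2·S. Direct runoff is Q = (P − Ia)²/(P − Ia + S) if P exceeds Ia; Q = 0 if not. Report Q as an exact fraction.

Q = 8780252209/8895756450 in ≈ 0.987 in

Dry (AMC I): CN(I) = 4.2·49/(10 − 0.058·49) = (1029/5)/(3579/500) = 34300/1193 ≈ 28.751
Retention S: 1000/CN − 10 with CN=28.751 → S = 8500/343 ≈ 24.781 in
Initial abstraction Ia = S/5 = (8500/343)/5 = 1700/343 ≈ 4.956 in
Excess rainfall: 10.420 − 4.956 = 5.464 in; P > Ia so Q > 0
Runoff Q = (P−Ia)²/(P−Ia+S) = (5.464)²/(5.464+24.781) = 8780252209/8895756450 ≈ 0.987 in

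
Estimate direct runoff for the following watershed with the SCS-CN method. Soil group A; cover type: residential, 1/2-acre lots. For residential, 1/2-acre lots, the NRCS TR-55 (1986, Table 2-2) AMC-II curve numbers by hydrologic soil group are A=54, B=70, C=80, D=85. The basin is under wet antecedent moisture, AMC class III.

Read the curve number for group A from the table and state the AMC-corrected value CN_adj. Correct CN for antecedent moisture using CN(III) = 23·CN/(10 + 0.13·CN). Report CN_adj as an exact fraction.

CN_adj = 2700/37 ≈ 72.973

NRCS table: residential, 1/2-acre lots, soil group A → CN(II) = 54
Wet (AMC III): CN(III) = 23·54/(10 + 0.13·54) = 1242/(851/50) = 2700/37 ≈ 72.973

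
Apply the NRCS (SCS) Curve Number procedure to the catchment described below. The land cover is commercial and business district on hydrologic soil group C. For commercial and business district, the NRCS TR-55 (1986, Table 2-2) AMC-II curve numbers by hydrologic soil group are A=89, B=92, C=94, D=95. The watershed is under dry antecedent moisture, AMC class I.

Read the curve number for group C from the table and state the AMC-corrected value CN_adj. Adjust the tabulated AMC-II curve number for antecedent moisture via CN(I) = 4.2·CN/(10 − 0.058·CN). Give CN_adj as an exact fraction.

NRCS table: commercial and business district, soil group C → CN(II) = 94
Adjust CN=94 to AMC I: 4.2·94/(10 − 0.058·94) → (1974/5) ÷ (1137/250) = 32900/379 ≈ 86.807

CN_adj = 32900/379 ≈ 86.807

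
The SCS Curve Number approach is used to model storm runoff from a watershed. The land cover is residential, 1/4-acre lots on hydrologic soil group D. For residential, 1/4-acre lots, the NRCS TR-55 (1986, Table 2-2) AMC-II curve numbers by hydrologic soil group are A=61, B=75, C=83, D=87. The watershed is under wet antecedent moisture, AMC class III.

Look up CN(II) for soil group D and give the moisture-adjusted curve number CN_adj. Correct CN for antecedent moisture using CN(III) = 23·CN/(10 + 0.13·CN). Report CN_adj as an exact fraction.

CN_adj = 200100/2131 ≈ 93.900

NRCS table: residential, 1/4-acre lots, soil group D → CN(II) = 87
Adjust CN=87 to AMC III: 23·87/(10 + 0.13·87) → 2001 ÷ (2131/100) = 200100/2131 ≈ 93.900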